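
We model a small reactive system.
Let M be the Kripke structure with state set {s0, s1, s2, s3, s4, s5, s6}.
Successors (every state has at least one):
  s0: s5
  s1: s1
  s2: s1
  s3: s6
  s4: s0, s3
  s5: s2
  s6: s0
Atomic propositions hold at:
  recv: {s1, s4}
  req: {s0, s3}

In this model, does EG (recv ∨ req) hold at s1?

Sat(recv ∨ req) = {s0, s1, s3, s4}
EG (recv ∨ req): greatest fixpoint, start Z0 = {s0, s1, s3, s4}, keep only states in Sat with some successor in Z. Z1 = {s1, s4}; Z2 = {s1}; fixed.
Sat(EG (recv ∨ req)) = {s1}
s1 ∈ Sat(EG (recv ∨ req)) = {s1}, so the formula holds at s1.

Yes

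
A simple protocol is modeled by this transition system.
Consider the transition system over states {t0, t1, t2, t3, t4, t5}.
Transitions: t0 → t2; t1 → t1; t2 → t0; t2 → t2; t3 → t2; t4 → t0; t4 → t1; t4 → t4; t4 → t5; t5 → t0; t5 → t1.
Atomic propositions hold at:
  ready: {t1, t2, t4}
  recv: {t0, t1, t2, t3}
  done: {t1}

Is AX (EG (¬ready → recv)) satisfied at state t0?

Yes

Sat(¬ready) = {t0, t3, t5}
Sat(¬ready → recv) = {t0, t1, t2, t3, t4}
EG (¬ready → recv): greatest fixpoint, start Z0 = {t0, t1, t2, t3, t4}, keep only states in Sat with some successor in Z. Already a fixed point.
Sat(EG (¬ready → recv)) = {t0, t1, t2, t3, t4}
Sat(AX (EG (¬ready → recv))) = {s : every successor in {t0, t1, t2, t3, t4}} = {t0, t1, t2, t3, t5}
t0 ∈ Sat(AX (EG (¬ready → recv))) = {t0, t1, t2, t3, t5}, so the formula holds at t0.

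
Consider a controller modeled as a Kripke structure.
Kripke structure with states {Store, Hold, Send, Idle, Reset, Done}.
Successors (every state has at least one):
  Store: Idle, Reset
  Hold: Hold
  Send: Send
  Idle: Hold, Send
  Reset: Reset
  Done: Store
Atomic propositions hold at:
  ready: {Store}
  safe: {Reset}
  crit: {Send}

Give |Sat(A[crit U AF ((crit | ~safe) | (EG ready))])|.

Sat(~safe) = {Store, Hold, Send, Idle, Done}
Sat(crit | ~safe) = {Store, Hold, Send, Idle, Done}
EG ready: greatest fixpoint, start Z0 = {Store}, keep only states in Sat with some successor in Z. Z1 = ∅; fixed.
Sat(EG ready) = ∅
Sat((crit | ~safe) | (EG ready)) = {Store, Hold, Send, Idle, Done}
AF ((crit | ~safe) | (EG ready)): least fixpoint, start Z0 = {Store, Hold, Send, Idle, Done}, add states with every successor in Z. Already a fixed point.
Sat(AF ((crit | ~safe) | (EG ready))) = {Store, Hold, Send, Idle, Done}
A[crit U AF ((crit | ~safe) | (EG ready))]: least fixpoint, start Z0 = Sat(AF ((crit | ~safe) | (EG ready))) = {Store, Hold, Send, Idle, Done}, add states in Sat(crit) with every successor in Z. Already a fixed point.
Sat(A[crit U AF ((crit | ~safe) | (EG ready))]) = {Store, Hold, Send, Idle, Done}
|Sat(A[crit U AF ((crit | ~safe) | (EG ready))])| = |{Store, Hold, Send, Idle, Done}| = 5.

5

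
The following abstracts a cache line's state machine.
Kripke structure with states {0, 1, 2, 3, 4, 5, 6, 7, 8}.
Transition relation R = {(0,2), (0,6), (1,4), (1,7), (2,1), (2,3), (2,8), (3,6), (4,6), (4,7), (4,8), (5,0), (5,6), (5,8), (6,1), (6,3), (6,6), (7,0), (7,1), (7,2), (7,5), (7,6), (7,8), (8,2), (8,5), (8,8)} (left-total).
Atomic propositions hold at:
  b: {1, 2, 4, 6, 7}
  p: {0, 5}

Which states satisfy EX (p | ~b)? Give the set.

Sat(~b) = {0, 3, 5, 8}
Sat(p | ~b) = {0, 3, 5, 8}
Sat(EX (p | ~b)) = {s : some successor in {0, 3, 5, 8}} = {2, 4, 5, 6, 7, 8}

{2, 4, 5, 6, 7, 8}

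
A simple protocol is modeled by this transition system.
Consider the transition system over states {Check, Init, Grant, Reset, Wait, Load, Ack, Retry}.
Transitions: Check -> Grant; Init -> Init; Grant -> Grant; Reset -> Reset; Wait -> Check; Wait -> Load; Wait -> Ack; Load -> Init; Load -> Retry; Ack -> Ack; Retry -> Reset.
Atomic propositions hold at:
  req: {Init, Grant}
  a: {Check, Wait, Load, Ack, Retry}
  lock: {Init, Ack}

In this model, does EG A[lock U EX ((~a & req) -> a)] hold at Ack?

Sat(~a) = {Init, Grant, Reset}
Sat(~a & req) = {Init, Grant}
Sat((~a & req) -> a) = {Check, Reset, Wait, Load, Ack, Retry}
Sat(EX ((~a & req) -> a)) = {s : some successor in {Check, Reset, Wait, Load, Ack, Retry}} = {Reset, Wait, Load, Ack, Retry}
A[lock U EX ((~a & req) -> a)]: least fixpoint, start Z0 = Sat(EX ((~a & req) -> a)) = {Reset, Wait, Load, Ack, Retry}, add states in Sat(lock) with every successor in Z. Already a fixed point.
Sat(A[lock U EX ((~a & req) -> a)]) = {Reset, Wait, Load, Ack, Retry}
EG A[lock U EX ((~a & req) -> a)]: greatest fixpoint, start Z0 = {Reset, Wait, Load, Ack, Retry}, keep only states in Sat with some successor in Z. Already a fixed point.
Sat(EG A[lock U EX ((~a & req) -> a)]) = {Reset, Wait, Load, Ack, Retry}
Ack ∈ Sat(EG A[lock U EX ((~a & req) -> a)]) = {Reset, Wait, Load, Ack, Retry}, so the formula holds at Ack.

Yes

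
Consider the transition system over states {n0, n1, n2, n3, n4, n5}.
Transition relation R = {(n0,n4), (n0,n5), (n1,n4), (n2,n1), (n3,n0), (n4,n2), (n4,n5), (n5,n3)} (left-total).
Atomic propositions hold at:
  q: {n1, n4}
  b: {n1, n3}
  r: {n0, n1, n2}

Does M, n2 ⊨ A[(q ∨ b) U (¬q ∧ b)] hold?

Sat(q ∨ b) = {n1, n3, n4}
Sat(¬q) = {n0, n2, n3, n5}
Sat(¬q ∧ b) = {n3}
A[(q ∨ b) U (¬q ∧ b)]: least fixpoint, start Z0 = Sat((¬q ∧ b)) = {n3}, add states in Sat(q ∨ b) with every successor in Z. Already a fixed point.
Sat(A[(q ∨ b) U (¬q ∧ b)]) = {n3}
n2 ∉ Sat(A[(q ∨ b) U (¬q ∧ b)]) = {n3}, so the formula does not hold at n2.

No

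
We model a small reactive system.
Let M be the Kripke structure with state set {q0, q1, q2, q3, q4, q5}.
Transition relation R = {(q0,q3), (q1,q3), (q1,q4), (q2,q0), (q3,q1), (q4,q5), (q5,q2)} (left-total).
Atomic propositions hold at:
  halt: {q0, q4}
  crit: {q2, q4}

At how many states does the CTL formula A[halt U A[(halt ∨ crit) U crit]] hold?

2

Sat(halt ∨ crit) = {q0, q2, q4}
A[(halt ∨ crit) U crit]: least fixpoint, start Z0 = Sat(crit) = {q2, q4}, add states in Sat(halt ∨ crit) with every successor in Z. Already a fixed point.
Sat(A[(halt ∨ crit) U crit]) = {q2, q4}
A[halt U A[(halt ∨ crit) U crit]]: least fixpoint, start Z0 = Sat(A[(halt ∨ crit) U crit]) = {q2, q4}, add states in Sat(halt) with every successor in Z. Already a fixed point.
Sat(A[halt U A[(halt ∨ crit) U crit]]) = {q2, q4}
|Sat(A[halt U A[(halt ∨ crit) U crit]])| = |{q2, q4}| = 2.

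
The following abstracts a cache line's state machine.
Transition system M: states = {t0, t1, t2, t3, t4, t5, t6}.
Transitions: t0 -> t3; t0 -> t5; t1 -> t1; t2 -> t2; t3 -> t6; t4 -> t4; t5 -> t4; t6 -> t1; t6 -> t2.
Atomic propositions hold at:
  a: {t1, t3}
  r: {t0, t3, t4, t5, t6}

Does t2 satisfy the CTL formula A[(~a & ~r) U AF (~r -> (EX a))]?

No

Sat(~a) = {t0, t2, t4, t5, t6}
Sat(~r) = {t1, t2}
Sat(~a & ~r) = {t2}
Sat(EX a) = {s : some successor in {t1, t3}} = {t0, t1, t6}
Sat(~r -> (EX a)) = {t0, t1, t3, t4, t5, t6}
AF (~r -> (EX a)): least fixpoint, start Z0 = {t0, t1, t3, t4, t5, t6}, add states with every successor in Z. Already a fixed point.
Sat(AF (~r -> (EX a))) = {t0, t1, t3, t4, t5, t6}
A[(~a & ~r) U AF (~r -> (EX a))]: least fixpoint, start Z0 = Sat(AF (~r -> (EX a))) = {t0, t1, t3, t4, t5, t6}, add states in Sat(~a & ~r) with every successor in Z. Already a fixed point.
Sat(A[(~a & ~r) U AF (~r -> (EX a))]) = {t0, t1, t3, t4, t5, t6}
t2 ∉ Sat(A[(~a & ~r) U AF (~r -> (EX a))]) = {t0, t1, t3, t4, t5, t6}, so the formula does not hold at t2.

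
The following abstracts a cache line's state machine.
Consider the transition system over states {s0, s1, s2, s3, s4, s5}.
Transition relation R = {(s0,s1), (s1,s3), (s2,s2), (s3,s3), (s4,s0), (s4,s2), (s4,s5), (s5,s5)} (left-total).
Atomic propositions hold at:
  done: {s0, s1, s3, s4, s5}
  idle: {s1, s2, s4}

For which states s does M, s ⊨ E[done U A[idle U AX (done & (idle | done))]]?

{s0, s1, s3, s4, s5}

Sat(idle | done) = {s0, s1, s2, s3, s4, s5}
Sat(done & (idle | done)) = {s0, s1, s3, s4, s5}
Sat(AX (done & (idle | done))) = {s : every successor in {s0, s1, s3, s4, s5}} = {s0, s1, s3, s5}
A[idle U AX (done & (idle | done))]: least fixpoint, start Z0 = Sat(AX (done & (idle | done))) = {s0, s1, s3, s5}, add states in Sat(idle) with every successor in Z. Already a fixed point.
Sat(A[idle U AX (done & (idle | done))]) = {s0, s1, s3, s5}
E[done U A[idle U AX (done & (idle | done))]]: least fixpoint, start Z0 = Sat(A[idle U AX (done & (idle | done))]) = {s0, s1, s3, s5}, add states in Sat(done) with some successor in Z. Z1 = {s0, s1, s3, s4, s5}; fixed.
Sat(E[done U A[idle U AX (done & (idle | done))]]) = {s0, s1, s3, s4, s5}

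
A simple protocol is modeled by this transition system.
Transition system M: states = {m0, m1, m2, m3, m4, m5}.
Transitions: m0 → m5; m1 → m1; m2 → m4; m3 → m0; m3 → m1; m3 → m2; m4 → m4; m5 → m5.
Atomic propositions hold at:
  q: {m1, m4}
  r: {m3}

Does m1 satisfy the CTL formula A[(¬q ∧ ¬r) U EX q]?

Sat(¬q) = {m0, m2, m3, m5}
Sat(¬r) = {m0, m1, m2, m4, m5}
Sat(¬q ∧ ¬r) = {m0, m2, m5}
Sat(EX q) = {s : some successor in {m1, m4}} = {m1, m2, m3, m4}
A[(¬q ∧ ¬r) U EX q]: least fixpoint, start Z0 = Sat(EX q) = {m1, m2, m3, m4}, add states in Sat(¬q ∧ ¬r) with every successor in Z. Already a fixed point.
Sat(A[(¬q ∧ ¬r) U EX q]) = {m1, m2, m3, m4}
m1 ∈ Sat(A[(¬q ∧ ¬r) U EX q]) = {m1, m2, m3, m4}, so the formula holds at m1.

Yes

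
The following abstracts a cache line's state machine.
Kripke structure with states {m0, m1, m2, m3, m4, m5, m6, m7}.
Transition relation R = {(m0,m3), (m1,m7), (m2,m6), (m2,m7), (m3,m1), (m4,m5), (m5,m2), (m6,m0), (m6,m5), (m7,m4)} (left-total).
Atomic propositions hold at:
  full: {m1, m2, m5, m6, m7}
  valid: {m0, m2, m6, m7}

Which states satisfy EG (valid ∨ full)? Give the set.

{m2, m5, m6}

Sat(valid ∨ full) = {m0, m1, m2, m5, m6, m7}
EG (valid ∨ full): greatest fixpoint, start Z0 = {m0, m1, m2, m5, m6, m7}, keep only states in Sat with some successor in Z. Z1 = {m1, m2, m5, m6}; Z2 = {m2, m5, m6}; fixed.
Sat(EG (valid ∨ full)) = {m2, m5, m6}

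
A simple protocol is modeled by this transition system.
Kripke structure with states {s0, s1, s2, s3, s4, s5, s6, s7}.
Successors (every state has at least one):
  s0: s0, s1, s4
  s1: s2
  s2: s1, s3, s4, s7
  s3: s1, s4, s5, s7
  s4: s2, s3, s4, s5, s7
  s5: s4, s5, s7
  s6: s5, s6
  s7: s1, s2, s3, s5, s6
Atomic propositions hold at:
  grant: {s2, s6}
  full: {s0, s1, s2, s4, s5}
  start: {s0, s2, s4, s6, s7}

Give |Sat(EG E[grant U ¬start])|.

Sat(¬start) = {s1, s3, s5}
E[grant U ¬start]: least fixpoint, start Z0 = Sat(¬start) = {s1, s3, s5}, add states in Sat(grant) with some successor in Z. Z1 = {s1, s2, s3, s5, s6}; fixed.
Sat(E[grant U ¬start]) = {s1, s2, s3, s5, s6}
EG E[grant U ¬start]: greatest fixpoint, start Z0 = {s1, s2, s3, s5, s6}, keep only states in Sat with some successor in Z. Already a fixed point.
Sat(EG E[grant U ¬start]) = {s1, s2, s3, s5, s6}
|Sat(EG E[grant U ¬start])| = |{s1, s2, s3, s5, s6}| = 5.

5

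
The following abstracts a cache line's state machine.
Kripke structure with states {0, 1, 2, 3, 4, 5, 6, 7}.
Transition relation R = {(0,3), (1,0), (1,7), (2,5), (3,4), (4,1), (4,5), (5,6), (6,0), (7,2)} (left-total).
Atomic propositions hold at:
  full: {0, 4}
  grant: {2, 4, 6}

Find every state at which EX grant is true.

{3, 5, 7}

Sat(EX grant) = {s : some successor in {2, 4, 6}} = {3, 5, 7}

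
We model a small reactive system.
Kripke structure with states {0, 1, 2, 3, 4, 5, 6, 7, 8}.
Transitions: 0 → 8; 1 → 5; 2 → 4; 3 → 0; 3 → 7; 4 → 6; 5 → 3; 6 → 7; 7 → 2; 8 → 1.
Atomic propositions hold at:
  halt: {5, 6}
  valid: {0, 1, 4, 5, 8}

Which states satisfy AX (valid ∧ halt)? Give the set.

{1}

Sat(valid ∧ halt) = {5}
Sat(AX (valid ∧ halt)) = {s : every successor in {5}} = {1}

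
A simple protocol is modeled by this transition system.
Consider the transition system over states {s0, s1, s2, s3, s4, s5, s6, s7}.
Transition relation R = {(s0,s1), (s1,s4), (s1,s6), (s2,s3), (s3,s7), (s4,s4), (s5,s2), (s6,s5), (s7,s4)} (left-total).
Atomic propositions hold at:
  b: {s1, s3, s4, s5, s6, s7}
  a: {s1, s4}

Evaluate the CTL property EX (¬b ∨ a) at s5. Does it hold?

Sat(¬b) = {s0, s2}
Sat(¬b ∨ a) = {s0, s1, s2, s4}
Sat(EX (¬b ∨ a)) = {s : some successor in {s0, s1, s2, s4}} = {s0, s1, s4, s5, s7}
s5 ∈ Sat(EX (¬b ∨ a)) = {s0, s1, s4, s5, s7}, so the formula holds at s5.

Yes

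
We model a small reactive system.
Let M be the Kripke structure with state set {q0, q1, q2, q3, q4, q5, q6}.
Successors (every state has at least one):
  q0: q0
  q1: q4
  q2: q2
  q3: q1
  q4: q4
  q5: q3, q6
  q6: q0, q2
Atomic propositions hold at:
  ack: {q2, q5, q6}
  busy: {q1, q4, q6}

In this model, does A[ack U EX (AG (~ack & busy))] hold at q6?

Sat(~ack) = {q0, q1, q3, q4}
Sat(~ack & busy) = {q1, q4}
AG (~ack & busy): greatest fixpoint, start Z0 = {q1, q4}, keep only states in Sat with every successor in Z. Already a fixed point.
Sat(AG (~ack & busy)) = {q1, q4}
Sat(EX (AG (~ack & busy))) = {s : some successor in {q1, q4}} = {q1, q3, q4}
A[ack U EX (AG (~ack & busy))]: least fixpoint, start Z0 = Sat(EX (AG (~ack & busy))) = {q1, q3, q4}, add states in Sat(ack) with every successor in Z. Already a fixed point.
Sat(A[ack U EX (AG (~ack & busy))]) = {q1, q3, q4}
q6 ∉ Sat(A[ack U EX (AG (~ack & busy))]) = {q1, q3, q4}, so the formula does not hold at q6.

No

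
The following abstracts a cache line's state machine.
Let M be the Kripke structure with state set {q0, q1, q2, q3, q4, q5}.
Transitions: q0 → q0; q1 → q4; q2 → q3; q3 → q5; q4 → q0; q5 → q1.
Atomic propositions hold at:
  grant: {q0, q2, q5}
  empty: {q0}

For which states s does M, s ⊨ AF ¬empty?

Sat(¬empty) = {q1, q2, q3, q4, q5}
AF ¬empty: least fixpoint, start Z0 = {q1, q2, q3, q4, q5}, add states with every successor in Z. Already a fixed point.
Sat(AF ¬empty) = {q1, q2, q3, q4, q5}

{q1, q2, q3, q4, q5}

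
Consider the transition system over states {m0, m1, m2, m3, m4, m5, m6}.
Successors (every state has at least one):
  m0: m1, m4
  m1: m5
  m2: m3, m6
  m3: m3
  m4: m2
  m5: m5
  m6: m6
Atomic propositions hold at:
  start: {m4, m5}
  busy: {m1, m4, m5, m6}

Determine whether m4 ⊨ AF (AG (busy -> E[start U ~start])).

Sat(~start) = {m0, m1, m2, m3, m6}
E[start U ~start]: least fixpoint, start Z0 = Sat(~start) = {m0, m1, m2, m3, m6}, add states in Sat(start) with some successor in Z. Z1 = {m0, m1, m2, m3, m4, m6}; fixed.
Sat(E[start U ~start]) = {m0, m1, m2, m3, m4, m6}
Sat(busy -> E[start U ~start]) = {m0, m1, m2, m3, m4, m6}
AG (busy -> E[start U ~start]): greatest fixpoint, start Z0 = {m0, m1, m2, m3, m4, m6}, keep only states in Sat with every successor in Z. Z1 = {m0, m2, m3, m4, m6}; Z2 = {m2, m3, m4, m6}; fixed.
Sat(AG (busy -> E[start U ~start])) = {m2, m3, m4, m6}
AF (AG (busy -> E[start U ~start])): least fixpoint, start Z0 = {m2, m3, m4, m6}, add states with every successor in Z. Already a fixed point.
Sat(AF (AG (busy -> E[start U ~start]))) = {m2, m3, m4, m6}
m4 ∈ Sat(AF (AG (busy -> E[start U ~start]))) = {m2, m3, m4, m6}, so the formula holds at m4.

Yes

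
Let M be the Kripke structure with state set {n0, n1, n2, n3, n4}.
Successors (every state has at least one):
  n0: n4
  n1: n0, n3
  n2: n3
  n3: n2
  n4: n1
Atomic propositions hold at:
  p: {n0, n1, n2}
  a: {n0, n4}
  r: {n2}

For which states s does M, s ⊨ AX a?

{n0}

Sat(AX a) = {s : every successor in {n0, n4}} = {n0}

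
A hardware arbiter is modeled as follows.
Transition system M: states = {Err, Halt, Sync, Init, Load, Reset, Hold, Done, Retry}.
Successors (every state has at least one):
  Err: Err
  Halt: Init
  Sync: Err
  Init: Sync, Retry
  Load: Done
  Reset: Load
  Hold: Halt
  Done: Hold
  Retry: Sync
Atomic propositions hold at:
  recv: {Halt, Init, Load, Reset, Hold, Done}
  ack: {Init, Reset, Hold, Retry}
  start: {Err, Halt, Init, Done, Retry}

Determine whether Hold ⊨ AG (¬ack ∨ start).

No

Sat(¬ack) = {Err, Halt, Sync, Load, Done}
Sat(¬ack ∨ start) = {Err, Halt, Sync, Init, Load, Done, Retry}
AG (¬ack ∨ start): greatest fixpoint, start Z0 = {Err, Halt, Sync, Init, Load, Done, Retry}, keep only states in Sat with every successor in Z. Z1 = {Err, Halt, Sync, Init, Load, Retry}; Z2 = {Err, Halt, Sync, Init, Retry}; fixed.
Sat(AG (¬ack ∨ start)) = {Err, Halt, Sync, Init, Retry}
Hold ∉ Sat(AG (¬ack ∨ start)) = {Err, Halt, Sync, Init, Retry}, so the formula does not hold at Hold.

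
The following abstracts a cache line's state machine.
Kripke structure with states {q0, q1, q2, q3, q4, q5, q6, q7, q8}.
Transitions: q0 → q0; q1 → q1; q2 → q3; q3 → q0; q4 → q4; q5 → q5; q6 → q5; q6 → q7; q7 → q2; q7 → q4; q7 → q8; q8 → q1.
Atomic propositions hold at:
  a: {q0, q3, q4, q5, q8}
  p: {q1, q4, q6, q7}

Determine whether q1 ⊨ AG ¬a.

Yes

Sat(¬a) = {q1, q2, q6, q7}
AG ¬a: greatest fixpoint, start Z0 = {q1, q2, q6, q7}, keep only states in Sat with every successor in Z. Z1 = {q1}; fixed.
Sat(AG ¬a) = {q1}
q1 ∈ Sat(AG ¬a) = {q1}, so the formula holds at q1.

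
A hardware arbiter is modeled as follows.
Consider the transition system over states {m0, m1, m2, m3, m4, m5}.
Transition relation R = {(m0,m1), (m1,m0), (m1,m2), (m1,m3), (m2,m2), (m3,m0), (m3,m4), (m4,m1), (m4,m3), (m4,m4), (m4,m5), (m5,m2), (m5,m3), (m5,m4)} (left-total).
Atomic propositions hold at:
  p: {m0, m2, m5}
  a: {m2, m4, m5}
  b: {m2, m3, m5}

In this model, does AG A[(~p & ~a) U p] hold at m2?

Yes

Sat(~p) = {m1, m3, m4}
Sat(~a) = {m0, m1, m3}
Sat(~p & ~a) = {m1, m3}
A[(~p & ~a) U p]: least fixpoint, start Z0 = Sat(p) = {m0, m2, m5}, add states in Sat(~p & ~a) with every successor in Z. Already a fixed point.
Sat(A[(~p & ~a) U p]) = {m0, m2, m5}
AG A[(~p & ~a) U p]: greatest fixpoint, start Z0 = {m0, m2, m5}, keep only states in Sat with every successor in Z. Z1 = {m2}; fixed.
Sat(AG A[(~p & ~a) U p]) = {m2}
m2 ∈ Sat(AG A[(~p & ~a) U p]) = {m2}, so the formula holds at m2.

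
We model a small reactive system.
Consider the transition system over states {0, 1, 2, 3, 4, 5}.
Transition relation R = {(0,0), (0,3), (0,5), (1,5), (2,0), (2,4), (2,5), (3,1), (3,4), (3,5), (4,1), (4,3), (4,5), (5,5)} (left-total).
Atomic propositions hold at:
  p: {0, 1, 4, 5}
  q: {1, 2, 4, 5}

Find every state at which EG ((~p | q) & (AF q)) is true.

{1, 2, 3, 4, 5}

Sat(~p) = {2, 3}
Sat(~p | q) = {1, 2, 3, 4, 5}
AF q: least fixpoint, start Z0 = {1, 2, 4, 5}, add states with every successor in Z. Z1 = {1, 2, 3, 4, 5}; fixed.
Sat(AF q) = {1, 2, 3, 4, 5}
Sat((~p | q) & (AF q)) = {1, 2, 3, 4, 5}
EG ((~p | q) & (AF q)): greatest fixpoint, start Z0 = {1, 2, 3, 4, 5}, keep only states in Sat with some successor in Z. Already a fixed point.
Sat(EG ((~p | q) & (AF q))) = {1, 2, 3, 4, 5}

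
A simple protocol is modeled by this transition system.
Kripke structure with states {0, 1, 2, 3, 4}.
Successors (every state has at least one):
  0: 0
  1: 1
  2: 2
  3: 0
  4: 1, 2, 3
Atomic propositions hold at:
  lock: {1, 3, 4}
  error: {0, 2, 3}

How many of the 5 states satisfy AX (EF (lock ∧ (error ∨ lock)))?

1

Sat(error ∨ lock) = {0, 1, 2, 3, 4}
Sat(lock ∧ (error ∨ lock)) = {1, 3, 4}
EF (lock ∧ (error ∨ lock)): least fixpoint, start Z0 = {1, 3, 4}, add states with some successor in Z. Already a fixed point.
Sat(EF (lock ∧ (error ∨ lock))) = {1, 3, 4}
Sat(AX (EF (lock ∧ (error ∨ lock)))) = {s : every successor in {1, 3, 4}} = {1}
|Sat(AX (EF (lock ∧ (error ∨ lock))))| = |{1}| = 1.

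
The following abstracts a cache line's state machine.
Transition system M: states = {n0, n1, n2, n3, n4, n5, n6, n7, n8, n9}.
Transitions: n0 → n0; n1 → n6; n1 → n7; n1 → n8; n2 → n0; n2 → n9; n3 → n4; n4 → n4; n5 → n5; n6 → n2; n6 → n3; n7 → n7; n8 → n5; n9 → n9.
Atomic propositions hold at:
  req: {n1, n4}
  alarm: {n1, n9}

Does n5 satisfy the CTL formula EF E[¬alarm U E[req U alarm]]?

No

Sat(¬alarm) = {n0, n2, n3, n4, n5, n6, n7, n8}
E[req U alarm]: least fixpoint, start Z0 = Sat(alarm) = {n1, n9}, add states in Sat(req) with some successor in Z. Already a fixed point.
Sat(E[req U alarm]) = {n1, n9}
E[¬alarm U E[req U alarm]]: least fixpoint, start Z0 = Sat(E[req U alarm]) = {n1, n9}, add states in Sat(¬alarm) with some successor in Z. Z1 = {n1, n2, n9}; Z2 = {n1, n2, n6, n9}; fixed.
Sat(E[¬alarm U E[req U alarm]]) = {n1, n2, n6, n9}
EF E[¬alarm U E[req U alarm]]: least fixpoint, start Z0 = {n1, n2, n6, n9}, add states with some successor in Z. Already a fixed point.
Sat(EF E[¬alarm U E[req U alarm]]) = {n1, n2, n6, n9}
n5 ∉ Sat(EF E[¬alarm U E[req U alarm]]) = {n1, n2, n6, n9}, so the formula does not hold at n5.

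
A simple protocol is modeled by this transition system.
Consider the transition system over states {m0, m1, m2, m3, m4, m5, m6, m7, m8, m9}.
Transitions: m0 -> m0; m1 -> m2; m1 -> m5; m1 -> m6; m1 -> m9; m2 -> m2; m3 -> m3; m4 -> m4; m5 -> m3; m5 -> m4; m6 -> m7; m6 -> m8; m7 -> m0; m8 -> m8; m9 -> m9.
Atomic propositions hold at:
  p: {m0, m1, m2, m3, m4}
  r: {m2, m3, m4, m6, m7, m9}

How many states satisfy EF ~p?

Sat(~p) = {m5, m6, m7, m8, m9}
EF ~p: least fixpoint, start Z0 = {m5, m6, m7, m8, m9}, add states with some successor in Z. Z1 = {m1, m5, m6, m7, m8, m9}; fixed.
Sat(EF ~p) = {m1, m5, m6, m7, m8, m9}
|Sat(EF ~p)| = |{m1, m5, m6, m7, m8, m9}| = 6.

6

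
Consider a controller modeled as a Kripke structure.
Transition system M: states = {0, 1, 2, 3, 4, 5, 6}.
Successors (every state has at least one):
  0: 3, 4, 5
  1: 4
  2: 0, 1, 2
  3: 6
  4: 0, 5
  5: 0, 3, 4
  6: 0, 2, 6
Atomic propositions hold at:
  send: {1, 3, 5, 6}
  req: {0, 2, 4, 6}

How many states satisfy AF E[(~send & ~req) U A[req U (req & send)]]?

2

Sat(~send) = {0, 2, 4}
Sat(~req) = {1, 3, 5}
Sat(~send & ~req) = ∅
Sat(req & send) = {6}
A[req U (req & send)]: least fixpoint, start Z0 = Sat((req & send)) = {6}, add states in Sat(req) with every successor in Z. Already a fixed point.
Sat(A[req U (req & send)]) = {6}
E[(~send & ~req) U A[req U (req & send)]]: least fixpoint, start Z0 = Sat(A[req U (req & send)]) = {6}, add states in Sat(~send & ~req) with some successor in Z. Already a fixed point.
Sat(E[(~send & ~req) U A[req U (req & send)]]) = {6}
AF E[(~send & ~req) U A[req U (req & send)]]: least fixpoint, start Z0 = {6}, add states with every successor in Z. Z1 = {3, 6}; fixed.
Sat(AF E[(~send & ~req) U A[req U (req & send)]]) = {3, 6}
|Sat(AF E[(~send & ~req) U A[req U (req & send)]])| = |{3, 6}| = 2.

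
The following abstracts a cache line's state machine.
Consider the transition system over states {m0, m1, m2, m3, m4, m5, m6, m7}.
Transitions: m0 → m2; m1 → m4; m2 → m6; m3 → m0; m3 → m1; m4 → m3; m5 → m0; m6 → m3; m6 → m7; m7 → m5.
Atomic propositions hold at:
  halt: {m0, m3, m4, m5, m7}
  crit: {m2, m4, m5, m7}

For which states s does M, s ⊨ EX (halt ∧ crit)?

Sat(halt ∧ crit) = {m4, m5, m7}
Sat(EX (halt ∧ crit)) = {s : some successor in {m4, m5, m7}} = {m1, m6, m7}

{m1, m6, m7}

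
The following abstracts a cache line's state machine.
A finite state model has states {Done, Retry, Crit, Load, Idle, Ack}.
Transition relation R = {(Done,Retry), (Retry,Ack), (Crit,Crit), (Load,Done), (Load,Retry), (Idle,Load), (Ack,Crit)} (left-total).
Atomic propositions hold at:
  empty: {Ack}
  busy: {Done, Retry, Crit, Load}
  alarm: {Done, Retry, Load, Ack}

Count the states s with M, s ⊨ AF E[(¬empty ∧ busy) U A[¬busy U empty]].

Sat(¬empty) = {Done, Retry, Crit, Load, Idle}
Sat(¬empty ∧ busy) = {Done, Retry, Crit, Load}
Sat(¬busy) = {Idle, Ack}
A[¬busy U empty]: least fixpoint, start Z0 = Sat(empty) = {Ack}, add states in Sat(¬busy) with every successor in Z. Already a fixed point.
Sat(A[¬busy U empty]) = {Ack}
E[(¬empty ∧ busy) U A[¬busy U empty]]: least fixpoint, start Z0 = Sat(A[¬busy U empty]) = {Ack}, add states in Sat(¬empty ∧ busy) with some successor in Z. Z1 = {Retry, Ack}; Z2 = {Done, Retry, Load, Ack}; fixed.
Sat(E[(¬empty ∧ busy) U A[¬busy U empty]]) = {Done, Retry, Load, Ack}
AF E[(¬empty ∧ busy) U A[¬busy U empty]]: least fixpoint, start Z0 = {Done, Retry, Load, Ack}, add states with every successor in Z. Z1 = {Done, Retry, Load, Idle, Ack}; fixed.
Sat(AF E[(¬empty ∧ busy) U A[¬busy U empty]]) = {Done, Retry, Load, Idle, Ack}
|Sat(AF E[(¬empty ∧ busy) U A[¬busy U empty]])| = |{Done, Retry, Load, Idle, Ack}| = 5.

5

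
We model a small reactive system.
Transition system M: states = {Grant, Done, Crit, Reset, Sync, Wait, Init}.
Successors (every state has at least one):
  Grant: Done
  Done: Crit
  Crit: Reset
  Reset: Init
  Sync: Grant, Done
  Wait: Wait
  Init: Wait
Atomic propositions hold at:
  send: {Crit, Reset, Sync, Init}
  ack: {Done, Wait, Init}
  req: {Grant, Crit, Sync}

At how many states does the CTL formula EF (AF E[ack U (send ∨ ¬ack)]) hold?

6

Sat(¬ack) = {Grant, Crit, Reset, Sync}
Sat(send ∨ ¬ack) = {Grant, Crit, Reset, Sync, Init}
E[ack U (send ∨ ¬ack)]: least fixpoint, start Z0 = Sat((send ∨ ¬ack)) = {Grant, Crit, Reset, Sync, Init}, add states in Sat(ack) with some successor in Z. Z1 = {Grant, Done, Crit, Reset, Sync, Init}; fixed.
Sat(E[ack U (send ∨ ¬ack)]) = {Grant, Done, Crit, Reset, Sync, Init}
AF E[ack U (send ∨ ¬ack)]: least fixpoint, start Z0 = {Grant, Done, Crit, Reset, Sync, Init}, add states with every successor in Z. Already a fixed point.
Sat(AF E[ack U (send ∨ ¬ack)]) = {Grant, Done, Crit, Reset, Sync, Init}
EF (AF E[ack U (send ∨ ¬ack)]): least fixpoint, start Z0 = {Grant, Done, Crit, Reset, Sync, Init}, add states with some successor in Z. Already a fixed point.
Sat(EF (AF E[ack U (send ∨ ¬ack)])) = {Grant, Done, Crit, Reset, Sync, Init}
|Sat(EF (AF E[ack U (send ∨ ¬ack)]))| = |{Grant, Done, Crit, Reset, Sync, Init}| = 6.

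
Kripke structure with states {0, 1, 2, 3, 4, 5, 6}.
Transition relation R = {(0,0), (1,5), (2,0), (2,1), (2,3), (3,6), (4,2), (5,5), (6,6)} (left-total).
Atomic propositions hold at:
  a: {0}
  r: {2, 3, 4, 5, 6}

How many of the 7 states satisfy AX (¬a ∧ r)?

Sat(¬a) = {1, 2, 3, 4, 5, 6}
Sat(¬a ∧ r) = {2, 3, 4, 5, 6}
Sat(AX (¬a ∧ r)) = {s : every successor in {2, 3, 4, 5, 6}} = {1, 3, 4, 5, 6}
|Sat(AX (¬a ∧ r))| = |{1, 3, 4, 5, 6}| = 5.

5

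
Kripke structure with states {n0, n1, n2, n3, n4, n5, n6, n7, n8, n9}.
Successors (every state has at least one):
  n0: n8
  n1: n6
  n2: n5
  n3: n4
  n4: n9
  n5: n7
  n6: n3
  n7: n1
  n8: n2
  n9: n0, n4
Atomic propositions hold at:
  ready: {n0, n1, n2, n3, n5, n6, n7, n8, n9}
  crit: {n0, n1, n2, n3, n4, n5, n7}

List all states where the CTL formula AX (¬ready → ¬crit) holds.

Sat(¬ready) = {n4}
Sat(¬crit) = {n6, n8, n9}
Sat(¬ready → ¬crit) = {n0, n1, n2, n3, n5, n6, n7, n8, n9}
Sat(AX (¬ready → ¬crit)) = {s : every successor in {n0, n1, n2, n3, n5, n6, n7, n8, n9}} = {n0, n1, n2, n4, n5, n6, n7, n8}

{n0, n1, n2, n4, n5, n6, n7, n8}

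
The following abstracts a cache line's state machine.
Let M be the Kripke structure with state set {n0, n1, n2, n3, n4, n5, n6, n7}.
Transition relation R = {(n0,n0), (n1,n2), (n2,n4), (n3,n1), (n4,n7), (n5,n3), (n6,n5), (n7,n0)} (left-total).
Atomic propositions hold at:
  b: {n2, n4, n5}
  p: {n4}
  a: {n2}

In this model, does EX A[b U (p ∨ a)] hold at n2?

Yes

Sat(p ∨ a) = {n2, n4}
A[b U (p ∨ a)]: least fixpoint, start Z0 = Sat((p ∨ a)) = {n2, n4}, add states in Sat(b) with every successor in Z. Already a fixed point.
Sat(A[b U (p ∨ a)]) = {n2, n4}
Sat(EX A[b U (p ∨ a)]) = {s : some successor in {n2, n4}} = {n1, n2}
n2 ∈ Sat(EX A[b U (p ∨ a)]) = {n1, n2}, so the formula holds at n2.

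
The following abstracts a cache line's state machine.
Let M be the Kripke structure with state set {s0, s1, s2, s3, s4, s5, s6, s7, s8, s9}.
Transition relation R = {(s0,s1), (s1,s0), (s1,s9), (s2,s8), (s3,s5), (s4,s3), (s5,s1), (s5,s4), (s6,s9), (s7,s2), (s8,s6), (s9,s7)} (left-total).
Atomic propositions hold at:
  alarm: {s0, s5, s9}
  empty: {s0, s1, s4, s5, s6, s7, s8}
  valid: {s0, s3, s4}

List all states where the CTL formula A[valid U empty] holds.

A[valid U empty]: least fixpoint, start Z0 = Sat(empty) = {s0, s1, s4, s5, s6, s7, s8}, add states in Sat(valid) with every successor in Z. Z1 = {s0, s1, s3, s4, s5, s6, s7, s8}; fixed.
Sat(A[valid U empty]) = {s0, s1, s3, s4, s5, s6, s7, s8}

{s0, s1, s3, s4, s5, s6, s7, s8}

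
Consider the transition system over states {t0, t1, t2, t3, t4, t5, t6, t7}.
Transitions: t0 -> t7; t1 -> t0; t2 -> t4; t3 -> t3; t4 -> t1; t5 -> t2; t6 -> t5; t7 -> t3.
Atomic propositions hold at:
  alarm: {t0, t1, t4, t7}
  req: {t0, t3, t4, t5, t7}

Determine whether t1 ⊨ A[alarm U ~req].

Yes

Sat(~req) = {t1, t2, t6}
A[alarm U ~req]: least fixpoint, start Z0 = Sat(~req) = {t1, t2, t6}, add states in Sat(alarm) with every successor in Z. Z1 = {t1, t2, t4, t6}; fixed.
Sat(A[alarm U ~req]) = {t1, t2, t4, t6}
t1 ∈ Sat(A[alarm U ~req]) = {t1, t2, t4, t6}, so the formula holds at t1.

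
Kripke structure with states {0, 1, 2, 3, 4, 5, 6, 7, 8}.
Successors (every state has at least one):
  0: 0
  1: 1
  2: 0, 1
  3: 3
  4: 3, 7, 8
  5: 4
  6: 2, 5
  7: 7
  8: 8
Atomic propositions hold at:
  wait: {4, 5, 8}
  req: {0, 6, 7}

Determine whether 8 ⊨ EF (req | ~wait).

Sat(~wait) = {0, 1, 2, 3, 6, 7}
Sat(req | ~wait) = {0, 1, 2, 3, 6, 7}
EF (req | ~wait): least fixpoint, start Z0 = {0, 1, 2, 3, 6, 7}, add states with some successor in Z. Z1 = {0, 1, 2, 3, 4, 6, 7}; Z2 = {0, 1, 2, 3, 4, 5, 6, 7}; fixed.
Sat(EF (req | ~wait)) = {0, 1, 2, 3, 4, 5, 6, 7}
8 ∉ Sat(EF (req | ~wait)) = {0, 1, 2, 3, 4, 5, 6, 7}, so the formula does not hold at 8.

No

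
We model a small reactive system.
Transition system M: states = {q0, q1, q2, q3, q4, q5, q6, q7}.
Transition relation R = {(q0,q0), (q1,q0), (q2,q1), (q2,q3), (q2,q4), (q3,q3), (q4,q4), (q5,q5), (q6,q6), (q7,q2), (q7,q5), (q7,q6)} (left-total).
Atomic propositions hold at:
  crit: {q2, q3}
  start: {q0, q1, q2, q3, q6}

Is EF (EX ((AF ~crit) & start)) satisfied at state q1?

Sat(~crit) = {q0, q1, q4, q5, q6, q7}
AF ~crit: least fixpoint, start Z0 = {q0, q1, q4, q5, q6, q7}, add states with every successor in Z. Already a fixed point.
Sat(AF ~crit) = {q0, q1, q4, q5, q6, q7}
Sat((AF ~crit) & start) = {q0, q1, q6}
Sat(EX ((AF ~crit) & start)) = {s : some successor in {q0, q1, q6}} = {q0, q1, q2, q6, q7}
EF (EX ((AF ~crit) & start)): least fixpoint, start Z0 = {q0, q1, q2, q6, q7}, add states with some successor in Z. Already a fixed point.
Sat(EF (EX ((AF ~crit) & start))) = {q0, q1, q2, q6, q7}
q1 ∈ Sat(EF (EX ((AF ~crit) & start))) = {q0, q1, q2, q6, q7}, so the formula holds at q1.

Yes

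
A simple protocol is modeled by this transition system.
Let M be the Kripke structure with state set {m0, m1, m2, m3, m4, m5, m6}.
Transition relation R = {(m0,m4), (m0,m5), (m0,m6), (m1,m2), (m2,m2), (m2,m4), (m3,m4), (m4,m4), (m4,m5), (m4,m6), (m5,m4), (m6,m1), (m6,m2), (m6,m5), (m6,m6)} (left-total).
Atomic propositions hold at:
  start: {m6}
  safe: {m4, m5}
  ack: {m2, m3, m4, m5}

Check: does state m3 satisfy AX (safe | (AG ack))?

AG ack: greatest fixpoint, start Z0 = {m2, m3, m4, m5}, keep only states in Sat with every successor in Z. Z1 = {m2, m3, m5}; Z2 = ∅; fixed.
Sat(AG ack) = ∅
Sat(safe | (AG ack)) = {m4, m5}
Sat(AX (safe | (AG ack))) = {s : every successor in {m4, m5}} = {m3, m5}
m3 ∈ Sat(AX (safe | (AG ack))) = {m3, m5}, so the formula holds at m3.

Yes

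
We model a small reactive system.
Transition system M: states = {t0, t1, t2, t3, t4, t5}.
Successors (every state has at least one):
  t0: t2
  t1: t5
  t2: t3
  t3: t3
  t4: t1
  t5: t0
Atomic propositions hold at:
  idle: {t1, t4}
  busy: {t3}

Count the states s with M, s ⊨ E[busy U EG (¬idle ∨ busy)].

Sat(¬idle) = {t0, t2, t3, t5}
Sat(¬idle ∨ busy) = {t0, t2, t3, t5}
EG (¬idle ∨ busy): greatest fixpoint, start Z0 = {t0, t2, t3, t5}, keep only states in Sat with some successor in Z. Already a fixed point.
Sat(EG (¬idle ∨ busy)) = {t0, t2, t3, t5}
E[busy U EG (¬idle ∨ busy)]: least fixpoint, start Z0 = Sat(EG (¬idle ∨ busy)) = {t0, t2, t3, t5}, add states in Sat(busy) with some successor in Z. Already a fixed point.
Sat(E[busy U EG (¬idle ∨ busy)]) = {t0, t2, t3, t5}
|Sat(E[busy U EG (¬idle ∨ busy)])| = |{t0, t2, t3, t5}| = 4.

4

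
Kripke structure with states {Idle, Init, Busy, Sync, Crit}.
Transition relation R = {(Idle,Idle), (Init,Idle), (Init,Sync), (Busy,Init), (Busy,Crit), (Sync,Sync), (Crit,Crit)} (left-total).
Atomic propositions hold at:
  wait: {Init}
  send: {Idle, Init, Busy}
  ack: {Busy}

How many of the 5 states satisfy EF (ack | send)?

Sat(ack | send) = {Idle, Init, Busy}
EF (ack | send): least fixpoint, start Z0 = {Idle, Init, Busy}, add states with some successor in Z. Already a fixed point.
Sat(EF (ack | send)) = {Idle, Init, Busy}
|Sat(EF (ack | send))| = |{Idle, Init, Busy}| = 3.

3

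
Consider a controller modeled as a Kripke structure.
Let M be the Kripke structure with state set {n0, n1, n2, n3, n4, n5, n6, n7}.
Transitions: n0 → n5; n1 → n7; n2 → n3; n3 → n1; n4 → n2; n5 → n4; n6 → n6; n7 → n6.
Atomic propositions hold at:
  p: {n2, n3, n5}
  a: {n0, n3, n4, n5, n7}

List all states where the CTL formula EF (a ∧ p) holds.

{n0, n2, n3, n4, n5}

Sat(a ∧ p) = {n3, n5}
EF (a ∧ p): least fixpoint, start Z0 = {n3, n5}, add states with some successor in Z. Z1 = {n0, n2, n3, n5}; Z2 = {n0, n2, n3, n4, n5}; fixed.
Sat(EF (a ∧ p)) = {n0, n2, n3, n4, n5}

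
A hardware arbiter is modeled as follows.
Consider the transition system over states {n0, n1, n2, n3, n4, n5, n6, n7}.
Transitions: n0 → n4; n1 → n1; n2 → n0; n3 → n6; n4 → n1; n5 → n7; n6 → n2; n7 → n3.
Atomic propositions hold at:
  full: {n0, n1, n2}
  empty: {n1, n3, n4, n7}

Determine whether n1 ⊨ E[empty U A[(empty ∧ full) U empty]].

Sat(empty ∧ full) = {n1}
A[(empty ∧ full) U empty]: least fixpoint, start Z0 = Sat(empty) = {n1, n3, n4, n7}, add states in Sat(empty ∧ full) with every successor in Z. Already a fixed point.
Sat(A[(empty ∧ full) U empty]) = {n1, n3, n4, n7}
E[empty U A[(empty ∧ full) U empty]]: least fixpoint, start Z0 = Sat(A[(empty ∧ full) U empty]) = {n1, n3, n4, n7}, add states in Sat(empty) with some successor in Z. Already a fixed point.
Sat(E[empty U A[(empty ∧ full) U empty]]) = {n1, n3, n4, n7}
n1 ∈ Sat(E[empty U A[(empty ∧ full) U empty]]) = {n1, n3, n4, n7}, so the formula holds at n1.

Yes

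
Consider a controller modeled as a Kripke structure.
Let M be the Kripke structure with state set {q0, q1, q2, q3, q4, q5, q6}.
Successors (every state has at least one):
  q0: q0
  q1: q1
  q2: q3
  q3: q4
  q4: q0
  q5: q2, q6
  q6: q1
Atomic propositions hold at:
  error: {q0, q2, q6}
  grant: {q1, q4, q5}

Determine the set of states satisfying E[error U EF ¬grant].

{q0, q2, q3, q4, q5, q6}

Sat(¬grant) = {q0, q2, q3, q6}
EF ¬grant: least fixpoint, start Z0 = {q0, q2, q3, q6}, add states with some successor in Z. Z1 = {q0, q2, q3, q4, q5, q6}; fixed.
Sat(EF ¬grant) = {q0, q2, q3, q4, q5, q6}
E[error U EF ¬grant]: least fixpoint, start Z0 = Sat(EF ¬grant) = {q0, q2, q3, q4, q5, q6}, add states in Sat(error) with some successor in Z. Already a fixed point.
Sat(E[error U EF ¬grant]) = {q0, q2, q3, q4, q5, q6}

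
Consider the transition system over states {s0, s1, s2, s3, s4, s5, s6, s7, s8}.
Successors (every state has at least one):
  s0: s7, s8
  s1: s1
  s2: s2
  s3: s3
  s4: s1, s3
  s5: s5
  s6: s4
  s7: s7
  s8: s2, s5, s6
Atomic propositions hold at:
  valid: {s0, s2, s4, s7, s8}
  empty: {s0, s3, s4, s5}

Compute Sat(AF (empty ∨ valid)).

{s0, s2, s3, s4, s5, s6, s7, s8}

Sat(empty ∨ valid) = {s0, s2, s3, s4, s5, s7, s8}
AF (empty ∨ valid): least fixpoint, start Z0 = {s0, s2, s3, s4, s5, s7, s8}, add states with every successor in Z. Z1 = {s0, s2, s3, s4, s5, s6, s7, s8}; fixed.
Sat(AF (empty ∨ valid)) = {s0, s2, s3, s4, s5, s6, s7, s8}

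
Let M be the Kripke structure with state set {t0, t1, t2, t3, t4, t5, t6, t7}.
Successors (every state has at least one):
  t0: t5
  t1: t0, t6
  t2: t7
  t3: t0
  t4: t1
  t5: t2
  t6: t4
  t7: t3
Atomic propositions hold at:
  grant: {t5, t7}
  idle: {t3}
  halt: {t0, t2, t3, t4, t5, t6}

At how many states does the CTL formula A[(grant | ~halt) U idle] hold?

Sat(~halt) = {t1, t7}
Sat(grant | ~halt) = {t1, t5, t7}
A[(grant | ~halt) U idle]: least fixpoint, start Z0 = Sat(idle) = {t3}, add states in Sat(grant | ~halt) with every successor in Z. Z1 = {t3, t7}; fixed.
Sat(A[(grant | ~halt) U idle]) = {t3, t7}
|Sat(A[(grant | ~halt) U idle])| = |{t3, t7}| = 2.

2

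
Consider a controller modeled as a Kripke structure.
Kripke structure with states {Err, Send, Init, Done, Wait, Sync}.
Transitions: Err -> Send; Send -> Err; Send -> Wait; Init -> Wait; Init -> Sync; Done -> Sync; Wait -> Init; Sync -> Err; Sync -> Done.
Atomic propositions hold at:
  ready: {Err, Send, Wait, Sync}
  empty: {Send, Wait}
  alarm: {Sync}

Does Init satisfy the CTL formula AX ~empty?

No

Sat(~empty) = {Err, Init, Done, Sync}
Sat(AX ~empty) = {s : every successor in {Err, Init, Done, Sync}} = {Done, Wait, Sync}
Init ∉ Sat(AX ~empty) = {Done, Wait, Sync}, so the formula does not hold at Init.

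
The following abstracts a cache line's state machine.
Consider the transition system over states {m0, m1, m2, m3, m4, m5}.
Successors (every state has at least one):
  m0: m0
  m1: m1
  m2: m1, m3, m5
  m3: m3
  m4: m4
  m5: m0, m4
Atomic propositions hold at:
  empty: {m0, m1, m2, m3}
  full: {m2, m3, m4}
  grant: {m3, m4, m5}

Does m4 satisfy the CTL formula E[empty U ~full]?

Sat(~full) = {m0, m1, m5}
E[empty U ~full]: least fixpoint, start Z0 = Sat(~full) = {m0, m1, m5}, add states in Sat(empty) with some successor in Z. Z1 = {m0, m1, m2, m5}; fixed.
Sat(E[empty U ~full]) = {m0, m1, m2, m5}
m4 ∉ Sat(E[empty U ~full]) = {m0, m1, m2, m5}, so the formula does not hold at m4.

No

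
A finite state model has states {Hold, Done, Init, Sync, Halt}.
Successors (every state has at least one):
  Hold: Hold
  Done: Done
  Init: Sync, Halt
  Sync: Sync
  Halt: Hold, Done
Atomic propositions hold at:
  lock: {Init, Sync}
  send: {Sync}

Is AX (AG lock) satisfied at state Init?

No

AG lock: greatest fixpoint, start Z0 = {Init, Sync}, keep only states in Sat with every successor in Z. Z1 = {Sync}; fixed.
Sat(AG lock) = {Sync}
Sat(AX (AG lock)) = {s : every successor in {Sync}} = {Sync}
Init ∉ Sat(AX (AG lock)) = {Sync}, so the formula does not hold at Init.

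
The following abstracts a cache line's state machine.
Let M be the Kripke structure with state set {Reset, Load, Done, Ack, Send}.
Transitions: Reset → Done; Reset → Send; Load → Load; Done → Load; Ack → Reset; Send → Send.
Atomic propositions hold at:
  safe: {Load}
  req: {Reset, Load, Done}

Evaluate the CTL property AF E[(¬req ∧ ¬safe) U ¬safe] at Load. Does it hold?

Sat(¬req) = {Ack, Send}
Sat(¬safe) = {Reset, Done, Ack, Send}
Sat(¬req ∧ ¬safe) = {Ack, Send}
E[(¬req ∧ ¬safe) U ¬safe]: least fixpoint, start Z0 = Sat(¬safe) = {Reset, Done, Ack, Send}, add states in Sat(¬req ∧ ¬safe) with some successor in Z. Already a fixed point.
Sat(E[(¬req ∧ ¬safe) U ¬safe]) = {Reset, Done, Ack, Send}
AF E[(¬req ∧ ¬safe) U ¬safe]: least fixpoint, start Z0 = {Reset, Done, Ack, Send}, add states with every successor in Z. Already a fixed point.
Sat(AF E[(¬req ∧ ¬safe) U ¬safe]) = {Reset, Done, Ack, Send}
Load ∉ Sat(AF E[(¬req ∧ ¬safe) U ¬safe]) = {Reset, Done, Ack, Send}, so the formula does not hold at Load.

No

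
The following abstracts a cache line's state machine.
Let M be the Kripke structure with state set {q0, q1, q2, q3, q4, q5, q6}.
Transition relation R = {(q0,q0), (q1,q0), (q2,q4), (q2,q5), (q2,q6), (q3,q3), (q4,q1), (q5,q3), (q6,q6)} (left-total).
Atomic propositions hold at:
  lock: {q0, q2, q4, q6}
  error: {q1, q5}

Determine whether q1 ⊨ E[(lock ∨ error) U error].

Sat(lock ∨ error) = {q0, q1, q2, q4, q5, q6}
E[(lock ∨ error) U error]: least fixpoint, start Z0 = Sat(error) = {q1, q5}, add states in Sat(lock ∨ error) with some successor in Z. Z1 = {q1, q2, q4, q5}; fixed.
Sat(E[(lock ∨ error) U error]) = {q1, q2, q4, q5}
q1 ∈ Sat(E[(lock ∨ error) U error]) = {q1, q2, q4, q5}, so the formula holds at q1.

Yes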